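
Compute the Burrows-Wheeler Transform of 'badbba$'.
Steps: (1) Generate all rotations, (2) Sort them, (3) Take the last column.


Rotations (sorted):
  0: $badbba -> last char: a
  1: a$badbb -> last char: b
  2: adbba$b -> last char: b
  3: ba$badb -> last char: b
  4: badbba$ -> last char: $
  5: bba$bad -> last char: d
  6: dbba$ba -> last char: a


BWT = abbb$da


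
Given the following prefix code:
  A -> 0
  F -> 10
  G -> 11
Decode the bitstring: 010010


Decoding step by step:
Bits 0 -> A
Bits 10 -> F
Bits 0 -> A
Bits 10 -> F


Decoded message: AFAF


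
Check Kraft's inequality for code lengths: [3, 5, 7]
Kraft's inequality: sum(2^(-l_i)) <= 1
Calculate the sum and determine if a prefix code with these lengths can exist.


Sum = 2^(-3) + 2^(-5) + 2^(-7)
    = 0.125 + 0.03125 + 0.0078125
    = 21/128 = 0.1640625
Since 0.1640625 <= 1, Kraft's inequality IS satisfied.
A prefix code with these lengths CAN exist.

Kraft sum = 0.1640625. Satisfied.


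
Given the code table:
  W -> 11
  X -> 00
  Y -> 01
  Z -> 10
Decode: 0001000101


Decoding:
00 -> X
01 -> Y
00 -> X
01 -> Y
01 -> Y


Result: XYXYY


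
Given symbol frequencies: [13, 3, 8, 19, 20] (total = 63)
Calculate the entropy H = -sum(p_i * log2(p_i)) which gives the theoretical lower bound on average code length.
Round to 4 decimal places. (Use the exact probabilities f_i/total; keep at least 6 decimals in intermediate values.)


Per-symbol terms -p_i * log2(p_i) with p_i = f_i/63:
  p = 13/63 = 0.206349: log2(p) = -2.276840, -p*log2(p) = 0.469824
  p = 3/63 = 0.047619: log2(p) = -4.392317, -p*log2(p) = 0.209158
  p = 8/63 = 0.126984: log2(p) = -2.977280, -p*log2(p) = 0.378067
  p = 19/63 = 0.301587: log2(p) = -1.729352, -p*log2(p) = 0.521551
  p = 20/63 = 0.317460: log2(p) = -1.655352, -p*log2(p) = 0.525509
H = 0.469824 + 0.209158 + 0.378067 + 0.521551 + 0.525509 = 2.104109

H = 2.1041 bits/symbol


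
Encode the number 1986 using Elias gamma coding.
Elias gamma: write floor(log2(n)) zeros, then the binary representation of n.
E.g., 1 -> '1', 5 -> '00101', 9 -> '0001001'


num_bits = floor(log2(1986)) + 1 = 11
leading_zeros = num_bits - 1 = 10
binary(1986) = 11111000010

Elias gamma(1986) = '0000000000' + '11111000010' = 000000000011111000010 (21 bits)


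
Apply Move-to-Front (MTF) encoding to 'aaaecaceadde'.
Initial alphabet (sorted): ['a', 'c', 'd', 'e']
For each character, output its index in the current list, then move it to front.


MTF encoding:
'a': index 0 in ['a', 'c', 'd', 'e'] -> ['a', 'c', 'd', 'e']
'a': index 0 in ['a', 'c', 'd', 'e'] -> ['a', 'c', 'd', 'e']
'a': index 0 in ['a', 'c', 'd', 'e'] -> ['a', 'c', 'd', 'e']
'e': index 3 in ['a', 'c', 'd', 'e'] -> ['e', 'a', 'c', 'd']
'c': index 2 in ['e', 'a', 'c', 'd'] -> ['c', 'e', 'a', 'd']
'a': index 2 in ['c', 'e', 'a', 'd'] -> ['a', 'c', 'e', 'd']
'c': index 1 in ['a', 'c', 'e', 'd'] -> ['c', 'a', 'e', 'd']
'e': index 2 in ['c', 'a', 'e', 'd'] -> ['e', 'c', 'a', 'd']
'a': index 2 in ['e', 'c', 'a', 'd'] -> ['a', 'e', 'c', 'd']
'd': index 3 in ['a', 'e', 'c', 'd'] -> ['d', 'a', 'e', 'c']
'd': index 0 in ['d', 'a', 'e', 'c'] -> ['d', 'a', 'e', 'c']
'e': index 2 in ['d', 'a', 'e', 'c'] -> ['e', 'd', 'a', 'c']


Output: [0, 0, 0, 3, 2, 2, 1, 2, 2, 3, 0, 2]


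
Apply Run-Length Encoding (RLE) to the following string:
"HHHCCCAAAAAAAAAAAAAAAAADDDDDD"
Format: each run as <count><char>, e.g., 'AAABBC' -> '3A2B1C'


Scanning runs left to right:
  i=0: run of 'H' x 3 -> '3H'
  i=3: run of 'C' x 3 -> '3C'
  i=6: run of 'A' x 17 -> '17A'
  i=23: run of 'D' x 6 -> '6D'

RLE = 3H3C17A6D


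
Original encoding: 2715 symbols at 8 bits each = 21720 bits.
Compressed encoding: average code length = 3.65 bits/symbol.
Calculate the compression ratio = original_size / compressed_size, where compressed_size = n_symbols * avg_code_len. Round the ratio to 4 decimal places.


original_size = n_symbols * orig_bits = 2715 * 8 = 21720 bits
compressed_size = n_symbols * avg_code_len = 2715 * 3.65 = 9909.75 bits
ratio = original_size / compressed_size = 21720 / 9909.75 = 2.1918

Compression ratio = 2.1918


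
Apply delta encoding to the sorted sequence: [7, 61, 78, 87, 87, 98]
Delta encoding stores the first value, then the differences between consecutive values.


First value: 7
Deltas:
  61 - 7 = 54
  78 - 61 = 17
  87 - 78 = 9
  87 - 87 = 0
  98 - 87 = 11


Delta encoded: [7, 54, 17, 9, 0, 11]


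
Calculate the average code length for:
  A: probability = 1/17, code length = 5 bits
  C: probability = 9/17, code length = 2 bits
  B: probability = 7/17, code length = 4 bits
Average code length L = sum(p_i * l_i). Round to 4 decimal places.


Weighted contributions p_i * l_i:
  A: (1/17) * 5 = 5/17
  C: (9/17) * 2 = 18/17
  B: (7/17) * 4 = 28/17
Sum = (5 + 18 + 28)/17 = 51/17

L = 51/17 = 3.0000 bits/symbol


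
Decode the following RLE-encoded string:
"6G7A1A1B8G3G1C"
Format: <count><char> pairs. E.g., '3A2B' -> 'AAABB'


Expanding each <count><char> pair:
  6G -> 'GGGGGG'
  7A -> 'AAAAAAA'
  1A -> 'A'
  1B -> 'B'
  8G -> 'GGGGGGGG'
  3G -> 'GGG'
  1C -> 'C'

Decoded = GGGGGGAAAAAAAABGGGGGGGGGGGC


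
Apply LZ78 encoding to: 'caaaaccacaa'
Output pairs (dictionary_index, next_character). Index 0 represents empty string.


LZ78 encoding steps:
Dictionary: {0: ''}
Step 1: w='' (idx 0), next='c' -> output (0, 'c'), add 'c' as idx 1
Step 2: w='' (idx 0), next='a' -> output (0, 'a'), add 'a' as idx 2
Step 3: w='a' (idx 2), next='a' -> output (2, 'a'), add 'aa' as idx 3
Step 4: w='a' (idx 2), next='c' -> output (2, 'c'), add 'ac' as idx 4
Step 5: w='c' (idx 1), next='a' -> output (1, 'a'), add 'ca' as idx 5
Step 6: w='ca' (idx 5), next='a' -> output (5, 'a'), add 'caa' as idx 6


Encoded: [(0, 'c'), (0, 'a'), (2, 'a'), (2, 'c'), (1, 'a'), (5, 'a')]


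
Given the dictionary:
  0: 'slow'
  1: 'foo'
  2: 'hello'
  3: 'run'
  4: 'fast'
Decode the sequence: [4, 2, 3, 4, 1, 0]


Look up each index in the dictionary:
  4 -> 'fast'
  2 -> 'hello'
  3 -> 'run'
  4 -> 'fast'
  1 -> 'foo'
  0 -> 'slow'

Decoded: "fast hello run fast foo slow"


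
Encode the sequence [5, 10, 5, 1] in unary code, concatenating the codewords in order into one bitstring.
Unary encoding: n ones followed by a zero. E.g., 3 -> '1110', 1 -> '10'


Encode each number as n ones followed by a terminating 0:
  5 -> 111110 (6 bits)
  10 -> 11111111110 (11 bits)
  5 -> 111110 (6 bits)
  1 -> 10 (2 bits)
Total length = 6 + 11 + 6 + 2 = 25 bits.

Unary([5, 10, 5, 1]) = 1111101111111111011111010 (25 bits)


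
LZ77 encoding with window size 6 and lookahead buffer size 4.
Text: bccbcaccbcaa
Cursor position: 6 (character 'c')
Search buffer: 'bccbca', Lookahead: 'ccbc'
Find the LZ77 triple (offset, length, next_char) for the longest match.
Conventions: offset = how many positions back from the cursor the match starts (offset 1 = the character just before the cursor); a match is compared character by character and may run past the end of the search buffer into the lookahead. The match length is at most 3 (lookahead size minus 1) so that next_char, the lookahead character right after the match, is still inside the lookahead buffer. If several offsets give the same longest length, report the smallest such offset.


Try each offset into the search buffer:
  offset=1 (pos 5, char 'a'): match length 0
  offset=2 (pos 4, char 'c'): match length 1
  offset=3 (pos 3, char 'b'): match length 0
  offset=4 (pos 2, char 'c'): match length 1
  offset=5 (pos 1, char 'c'): match length 3
  offset=6 (pos 0, char 'b'): match length 0
Longest match has length 3 at offset 5.
next_char = character at position 6 + 3 = 9 -> 'c'

Best match: offset=5, length=3 (matching 'ccb' starting at position 1)
LZ77 triple: (5, 3, 'c')


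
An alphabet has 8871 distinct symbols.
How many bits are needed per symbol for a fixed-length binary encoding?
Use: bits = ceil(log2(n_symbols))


log2(8871) = 13.1149
Bracket: 2^13 = 8192 < 8871 <= 2^14 = 16384
So ceil(log2(8871)) = 14

bits = ceil(log2(8871)) = ceil(13.1149) = 14 bits


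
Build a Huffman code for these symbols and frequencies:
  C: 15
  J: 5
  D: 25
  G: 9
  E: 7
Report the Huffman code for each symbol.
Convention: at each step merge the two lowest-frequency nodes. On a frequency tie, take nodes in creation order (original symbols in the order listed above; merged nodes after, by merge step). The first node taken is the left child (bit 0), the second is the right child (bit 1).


Huffman tree construction:
Step 1: Merge J(5) + E(7) = 12
Step 2: Merge G(9) + (J+E)(12) = 21
Step 3: Merge C(15) + (G+(J+E))(21) = 36
Step 4: Merge D(25) + (C+(G+(J+E)))(36) = 61
Read each symbol's code off the tree from the root (left child = 0, right child = 1).

Codes:
  C: 10 (length 2)
  J: 1110 (length 4)
  D: 0 (length 1)
  G: 110 (length 3)
  E: 1111 (length 4)
Average code length: 130/61 = 2.1311 bits/symbol


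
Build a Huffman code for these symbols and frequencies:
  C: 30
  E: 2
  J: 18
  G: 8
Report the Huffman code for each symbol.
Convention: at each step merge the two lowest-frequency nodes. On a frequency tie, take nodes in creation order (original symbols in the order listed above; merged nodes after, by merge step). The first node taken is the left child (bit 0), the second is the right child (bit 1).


Huffman tree construction:
Step 1: Merge E(2) + G(8) = 10
Step 2: Merge (E+G)(10) + J(18) = 28
Step 3: Merge ((E+G)+J)(28) + C(30) = 58
Read each symbol's code off the tree from the root (left child = 0, right child = 1).

Codes:
  C: 1 (length 1)
  E: 000 (length 3)
  J: 01 (length 2)
  G: 001 (length 3)
Average code length: 96/58 = 1.6552 bits/symbol


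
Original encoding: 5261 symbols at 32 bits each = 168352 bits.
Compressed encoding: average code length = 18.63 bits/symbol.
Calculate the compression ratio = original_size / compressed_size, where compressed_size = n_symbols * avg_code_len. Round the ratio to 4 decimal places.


original_size = n_symbols * orig_bits = 5261 * 32 = 168352 bits
compressed_size = n_symbols * avg_code_len = 5261 * 18.63 = 98012.43 bits
ratio = original_size / compressed_size = 168352 / 98012.43 = 1.7177

Compression ratio = 1.7177


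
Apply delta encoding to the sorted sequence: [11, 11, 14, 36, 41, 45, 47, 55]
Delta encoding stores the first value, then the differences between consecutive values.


First value: 11
Deltas:
  11 - 11 = 0
  14 - 11 = 3
  36 - 14 = 22
  41 - 36 = 5
  45 - 41 = 4
  47 - 45 = 2
  55 - 47 = 8


Delta encoded: [11, 0, 3, 22, 5, 4, 2, 8]


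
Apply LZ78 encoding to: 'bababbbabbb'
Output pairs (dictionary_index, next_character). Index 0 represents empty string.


LZ78 encoding steps:
Dictionary: {0: ''}
Step 1: w='' (idx 0), next='b' -> output (0, 'b'), add 'b' as idx 1
Step 2: w='' (idx 0), next='a' -> output (0, 'a'), add 'a' as idx 2
Step 3: w='b' (idx 1), next='a' -> output (1, 'a'), add 'ba' as idx 3
Step 4: w='b' (idx 1), next='b' -> output (1, 'b'), add 'bb' as idx 4
Step 5: w='ba' (idx 3), next='b' -> output (3, 'b'), add 'bab' as idx 5
Step 6: w='bb' (idx 4), end of input -> output (4, '')


Encoded: [(0, 'b'), (0, 'a'), (1, 'a'), (1, 'b'), (3, 'b'), (4, '')]


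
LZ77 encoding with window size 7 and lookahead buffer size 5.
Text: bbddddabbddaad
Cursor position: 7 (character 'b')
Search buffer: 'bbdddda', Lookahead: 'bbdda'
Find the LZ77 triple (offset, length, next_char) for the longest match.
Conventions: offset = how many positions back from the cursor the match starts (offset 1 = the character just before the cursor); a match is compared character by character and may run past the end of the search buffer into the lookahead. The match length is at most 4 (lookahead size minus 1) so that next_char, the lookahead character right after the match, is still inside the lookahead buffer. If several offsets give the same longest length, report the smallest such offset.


Try each offset into the search buffer:
  offset=1 (pos 6, char 'a'): match length 0
  offset=2 (pos 5, char 'd'): match length 0
  offset=3 (pos 4, char 'd'): match length 0
  offset=4 (pos 3, char 'd'): match length 0
  offset=5 (pos 2, char 'd'): match length 0
  offset=6 (pos 1, char 'b'): match length 1
  offset=7 (pos 0, char 'b'): match length 4
Longest match has length 4 at offset 7.
next_char = character at position 7 + 4 = 11 -> 'a'

Best match: offset=7, length=4 (matching 'bbdd' starting at position 0)
LZ77 triple: (7, 4, 'a')


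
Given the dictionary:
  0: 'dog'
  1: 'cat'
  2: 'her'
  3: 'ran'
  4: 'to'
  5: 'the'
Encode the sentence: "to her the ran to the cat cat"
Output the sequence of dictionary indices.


Look up each word in the dictionary:
  'to' -> 4
  'her' -> 2
  'the' -> 5
  'ran' -> 3
  'to' -> 4
  'the' -> 5
  'cat' -> 1
  'cat' -> 1

Encoded: [4, 2, 5, 3, 4, 5, 1, 1]


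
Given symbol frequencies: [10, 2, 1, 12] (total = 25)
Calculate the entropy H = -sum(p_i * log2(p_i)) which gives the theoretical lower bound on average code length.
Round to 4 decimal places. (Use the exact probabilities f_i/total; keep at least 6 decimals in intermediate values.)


Per-symbol terms -p_i * log2(p_i) with p_i = f_i/25:
  p = 10/25 = 0.400000: log2(p) = -1.321928, -p*log2(p) = 0.528771
  p = 2/25 = 0.080000: log2(p) = -3.643856, -p*log2(p) = 0.291508
  p = 1/25 = 0.040000: log2(p) = -4.643856, -p*log2(p) = 0.185754
  p = 12/25 = 0.480000: log2(p) = -1.058894, -p*log2(p) = 0.508269
H = 0.528771 + 0.291508 + 0.185754 + 0.508269 = 1.514302

H = 1.5143 bits/symbol


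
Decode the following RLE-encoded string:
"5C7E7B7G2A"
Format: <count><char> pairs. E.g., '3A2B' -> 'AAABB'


Expanding each <count><char> pair:
  5C -> 'CCCCC'
  7E -> 'EEEEEEE'
  7B -> 'BBBBBBB'
  7G -> 'GGGGGGG'
  2A -> 'AA'

Decoded = CCCCCEEEEEEEBBBBBBBGGGGGGGAA


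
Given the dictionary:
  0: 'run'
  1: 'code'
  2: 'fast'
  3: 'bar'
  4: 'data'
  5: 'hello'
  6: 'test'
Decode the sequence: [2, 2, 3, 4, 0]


Look up each index in the dictionary:
  2 -> 'fast'
  2 -> 'fast'
  3 -> 'bar'
  4 -> 'data'
  0 -> 'run'

Decoded: "fast fast bar data run"


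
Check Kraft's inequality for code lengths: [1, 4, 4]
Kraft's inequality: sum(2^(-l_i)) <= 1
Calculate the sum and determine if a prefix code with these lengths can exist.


Sum = 2^(-1) + 2^(-4) + 2^(-4)
    = 0.5 + 0.0625 + 0.0625
    = 10/16 = 0.625
Since 0.625 <= 1, Kraft's inequality IS satisfied.
A prefix code with these lengths CAN exist.

Kraft sum = 0.625. Satisfied.


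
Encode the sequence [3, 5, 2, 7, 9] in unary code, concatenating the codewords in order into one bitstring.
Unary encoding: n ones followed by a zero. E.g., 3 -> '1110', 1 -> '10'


Encode each number as n ones followed by a terminating 0:
  3 -> 1110 (4 bits)
  5 -> 111110 (6 bits)
  2 -> 110 (3 bits)
  7 -> 11111110 (8 bits)
  9 -> 1111111110 (10 bits)
Total length = 4 + 6 + 3 + 8 + 10 = 31 bits.

Unary([3, 5, 2, 7, 9]) = 1110111110110111111101111111110 (31 bits)


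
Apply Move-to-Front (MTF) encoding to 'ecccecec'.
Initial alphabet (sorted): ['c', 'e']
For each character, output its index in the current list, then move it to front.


MTF encoding:
'e': index 1 in ['c', 'e'] -> ['e', 'c']
'c': index 1 in ['e', 'c'] -> ['c', 'e']
'c': index 0 in ['c', 'e'] -> ['c', 'e']
'c': index 0 in ['c', 'e'] -> ['c', 'e']
'e': index 1 in ['c', 'e'] -> ['e', 'c']
'c': index 1 in ['e', 'c'] -> ['c', 'e']
'e': index 1 in ['c', 'e'] -> ['e', 'c']
'c': index 1 in ['e', 'c'] -> ['c', 'e']


Output: [1, 1, 0, 0, 1, 1, 1, 1]


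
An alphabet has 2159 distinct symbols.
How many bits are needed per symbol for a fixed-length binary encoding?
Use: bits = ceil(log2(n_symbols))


log2(2159) = 11.0761
Bracket: 2^11 = 2048 < 2159 <= 2^12 = 4096
So ceil(log2(2159)) = 12

bits = ceil(log2(2159)) = ceil(11.0761) = 12 bits


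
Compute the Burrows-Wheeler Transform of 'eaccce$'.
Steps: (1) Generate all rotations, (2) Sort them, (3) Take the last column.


Rotations (sorted):
  0: $eaccce -> last char: e
  1: accce$e -> last char: e
  2: ccce$ea -> last char: a
  3: cce$eac -> last char: c
  4: ce$eacc -> last char: c
  5: e$eaccc -> last char: c
  6: eaccce$ -> last char: $


BWT = eeaccc$


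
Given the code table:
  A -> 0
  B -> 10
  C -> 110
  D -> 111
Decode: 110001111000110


Decoding:
110 -> C
0 -> A
0 -> A
111 -> D
10 -> B
0 -> A
0 -> A
110 -> C


Result: CAADBAAC


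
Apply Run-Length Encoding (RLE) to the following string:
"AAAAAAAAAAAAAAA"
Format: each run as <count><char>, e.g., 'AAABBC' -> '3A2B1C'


Scanning runs left to right:
  i=0: run of 'A' x 15 -> '15A'

RLE = 15A


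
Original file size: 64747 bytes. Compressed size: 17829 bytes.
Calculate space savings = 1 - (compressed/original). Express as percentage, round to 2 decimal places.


ratio = compressed/original = 17829/64747 = 0.275364
savings = 1 - ratio = 1 - 0.275364 = 0.724636
as a percentage: 0.724636 * 100 = 72.46%

Space savings = 1 - 17829/64747 = 72.46%


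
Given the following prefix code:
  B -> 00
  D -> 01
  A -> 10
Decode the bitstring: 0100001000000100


Decoding step by step:
Bits 01 -> D
Bits 00 -> B
Bits 00 -> B
Bits 10 -> A
Bits 00 -> B
Bits 00 -> B
Bits 01 -> D
Bits 00 -> B


Decoded message: DBBABBDB


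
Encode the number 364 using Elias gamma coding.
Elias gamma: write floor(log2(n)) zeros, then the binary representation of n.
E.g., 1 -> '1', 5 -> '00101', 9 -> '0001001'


num_bits = floor(log2(364)) + 1 = 9
leading_zeros = num_bits - 1 = 8
binary(364) = 101101100

Elias gamma(364) = '00000000' + '101101100' = 00000000101101100 (17 bits)


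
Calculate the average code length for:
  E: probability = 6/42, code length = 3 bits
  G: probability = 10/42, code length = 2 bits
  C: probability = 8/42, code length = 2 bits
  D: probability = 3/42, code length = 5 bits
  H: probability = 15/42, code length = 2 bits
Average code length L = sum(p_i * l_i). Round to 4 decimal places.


Weighted contributions p_i * l_i:
  E: (6/42) * 3 = 18/42
  G: (10/42) * 2 = 20/42
  C: (8/42) * 2 = 16/42
  D: (3/42) * 5 = 15/42
  H: (15/42) * 2 = 30/42
Sum = (18 + 20 + 16 + 15 + 30)/42 = 99/42

L = 99/42 = 2.3571 bits/symbol


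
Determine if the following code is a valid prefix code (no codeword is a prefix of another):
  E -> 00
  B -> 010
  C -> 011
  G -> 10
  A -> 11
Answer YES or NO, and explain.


Checking each pair (does one codeword prefix another?):
  E='00' vs B='010': no prefix
  E='00' vs C='011': no prefix
  E='00' vs G='10': no prefix
  E='00' vs A='11': no prefix
  B='010' vs E='00': no prefix
  B='010' vs C='011': no prefix
  B='010' vs G='10': no prefix
  B='010' vs A='11': no prefix
  C='011' vs E='00': no prefix
  C='011' vs B='010': no prefix
  C='011' vs G='10': no prefix
  C='011' vs A='11': no prefix
  G='10' vs E='00': no prefix
  G='10' vs B='010': no prefix
  G='10' vs C='011': no prefix
  G='10' vs A='11': no prefix
  A='11' vs E='00': no prefix
  A='11' vs B='010': no prefix
  A='11' vs C='011': no prefix
  A='11' vs G='10': no prefix
No violation found over all pairs.

YES -- this is a valid prefix code. No codeword is a prefix of any other codeword.


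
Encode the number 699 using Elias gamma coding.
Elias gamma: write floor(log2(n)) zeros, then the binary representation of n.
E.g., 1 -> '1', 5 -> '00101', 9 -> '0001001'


num_bits = floor(log2(699)) + 1 = 10
leading_zeros = num_bits - 1 = 9
binary(699) = 1010111011

Elias gamma(699) = '000000000' + '1010111011' = 0000000001010111011 (19 bits)


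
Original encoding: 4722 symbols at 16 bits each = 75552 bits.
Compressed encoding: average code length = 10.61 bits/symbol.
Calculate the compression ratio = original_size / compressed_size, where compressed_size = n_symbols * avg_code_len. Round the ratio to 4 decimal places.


original_size = n_symbols * orig_bits = 4722 * 16 = 75552 bits
compressed_size = n_symbols * avg_code_len = 4722 * 10.61 = 50100.42 bits
ratio = original_size / compressed_size = 75552 / 50100.42 = 1.508

Compression ratio = 1.508


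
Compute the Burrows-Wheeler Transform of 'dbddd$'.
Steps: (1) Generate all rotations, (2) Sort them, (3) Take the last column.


Rotations (sorted):
  0: $dbddd -> last char: d
  1: bddd$d -> last char: d
  2: d$dbdd -> last char: d
  3: dbddd$ -> last char: $
  4: dd$dbd -> last char: d
  5: ddd$db -> last char: b


BWT = ddd$db


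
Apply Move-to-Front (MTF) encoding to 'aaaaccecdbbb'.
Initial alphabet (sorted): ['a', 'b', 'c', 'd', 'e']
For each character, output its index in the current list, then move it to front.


MTF encoding:
'a': index 0 in ['a', 'b', 'c', 'd', 'e'] -> ['a', 'b', 'c', 'd', 'e']
'a': index 0 in ['a', 'b', 'c', 'd', 'e'] -> ['a', 'b', 'c', 'd', 'e']
'a': index 0 in ['a', 'b', 'c', 'd', 'e'] -> ['a', 'b', 'c', 'd', 'e']
'a': index 0 in ['a', 'b', 'c', 'd', 'e'] -> ['a', 'b', 'c', 'd', 'e']
'c': index 2 in ['a', 'b', 'c', 'd', 'e'] -> ['c', 'a', 'b', 'd', 'e']
'c': index 0 in ['c', 'a', 'b', 'd', 'e'] -> ['c', 'a', 'b', 'd', 'e']
'e': index 4 in ['c', 'a', 'b', 'd', 'e'] -> ['e', 'c', 'a', 'b', 'd']
'c': index 1 in ['e', 'c', 'a', 'b', 'd'] -> ['c', 'e', 'a', 'b', 'd']
'd': index 4 in ['c', 'e', 'a', 'b', 'd'] -> ['d', 'c', 'e', 'a', 'b']
'b': index 4 in ['d', 'c', 'e', 'a', 'b'] -> ['b', 'd', 'c', 'e', 'a']
'b': index 0 in ['b', 'd', 'c', 'e', 'a'] -> ['b', 'd', 'c', 'e', 'a']
'b': index 0 in ['b', 'd', 'c', 'e', 'a'] -> ['b', 'd', 'c', 'e', 'a']


Output: [0, 0, 0, 0, 2, 0, 4, 1, 4, 4, 0, 0]


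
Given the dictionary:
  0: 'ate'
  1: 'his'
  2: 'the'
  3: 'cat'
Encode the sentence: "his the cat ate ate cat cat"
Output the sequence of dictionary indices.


Look up each word in the dictionary:
  'his' -> 1
  'the' -> 2
  'cat' -> 3
  'ate' -> 0
  'ate' -> 0
  'cat' -> 3
  'cat' -> 3

Encoded: [1, 2, 3, 0, 0, 3, 3]


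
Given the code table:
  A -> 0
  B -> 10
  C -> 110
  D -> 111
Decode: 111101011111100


Decoding:
111 -> D
10 -> B
10 -> B
111 -> D
111 -> D
0 -> A
0 -> A


Result: DBBDDAA


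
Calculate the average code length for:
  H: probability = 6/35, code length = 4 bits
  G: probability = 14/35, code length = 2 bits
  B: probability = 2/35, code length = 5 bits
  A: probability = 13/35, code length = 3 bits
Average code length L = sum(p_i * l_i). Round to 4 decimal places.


Weighted contributions p_i * l_i:
  H: (6/35) * 4 = 24/35
  G: (14/35) * 2 = 28/35
  B: (2/35) * 5 = 10/35
  A: (13/35) * 3 = 39/35
Sum = (24 + 28 + 10 + 39)/35 = 101/35

L = 101/35 = 2.8857 bits/symbol


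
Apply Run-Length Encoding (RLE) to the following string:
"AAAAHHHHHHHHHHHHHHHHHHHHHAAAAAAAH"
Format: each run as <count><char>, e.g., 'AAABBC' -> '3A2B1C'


Scanning runs left to right:
  i=0: run of 'A' x 4 -> '4A'
  i=4: run of 'H' x 21 -> '21H'
  i=25: run of 'A' x 7 -> '7A'
  i=32: run of 'H' x 1 -> '1H'

RLE = 4A21H7A1H


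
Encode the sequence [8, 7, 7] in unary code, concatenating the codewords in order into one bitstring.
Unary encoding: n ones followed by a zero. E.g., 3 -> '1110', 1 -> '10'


Encode each number as n ones followed by a terminating 0:
  8 -> 111111110 (9 bits)
  7 -> 11111110 (8 bits)
  7 -> 11111110 (8 bits)
Total length = 9 + 8 + 8 = 25 bits.

Unary([8, 7, 7]) = 1111111101111111011111110 (25 bits)


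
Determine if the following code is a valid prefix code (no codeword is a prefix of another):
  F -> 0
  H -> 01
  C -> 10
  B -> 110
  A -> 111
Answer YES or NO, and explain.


Checking each pair (does one codeword prefix another?):
  F='0' vs H='01': prefix -- VIOLATION

NO -- this is NOT a valid prefix code. F (0) is a prefix of H (01).


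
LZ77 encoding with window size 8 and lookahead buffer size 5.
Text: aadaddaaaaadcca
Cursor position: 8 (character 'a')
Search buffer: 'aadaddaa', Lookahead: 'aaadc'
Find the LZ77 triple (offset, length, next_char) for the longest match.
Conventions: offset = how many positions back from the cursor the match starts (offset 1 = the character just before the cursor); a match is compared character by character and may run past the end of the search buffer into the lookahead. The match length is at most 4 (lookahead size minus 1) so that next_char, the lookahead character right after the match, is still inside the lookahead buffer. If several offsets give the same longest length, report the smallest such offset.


Try each offset into the search buffer:
  offset=1 (pos 7, char 'a'): match length 3
  offset=2 (pos 6, char 'a'): match length 3
  offset=3 (pos 5, char 'd'): match length 0
  offset=4 (pos 4, char 'd'): match length 0
  offset=5 (pos 3, char 'a'): match length 1
  offset=6 (pos 2, char 'd'): match length 0
  offset=7 (pos 1, char 'a'): match length 1
  offset=8 (pos 0, char 'a'): match length 2
Longest match has length 3, found at offsets 1, 2; take the smallest, offset 1.
next_char = character at position 8 + 3 = 11 -> 'd'

Best match: offset=1, length=3 (matching 'aaa' starting at position 7)
LZ77 triple: (1, 3, 'd')


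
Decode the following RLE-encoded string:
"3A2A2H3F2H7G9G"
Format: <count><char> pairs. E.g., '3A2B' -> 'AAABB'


Expanding each <count><char> pair:
  3A -> 'AAA'
  2A -> 'AA'
  2H -> 'HH'
  3F -> 'FFF'
  2H -> 'HH'
  7G -> 'GGGGGGG'
  9G -> 'GGGGGGGGG'

Decoded = AAAAAHHFFFHHGGGGGGGGGGGGGGGG


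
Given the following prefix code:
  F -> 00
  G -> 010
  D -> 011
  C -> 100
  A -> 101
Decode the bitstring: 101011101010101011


Decoding step by step:
Bits 101 -> A
Bits 011 -> D
Bits 101 -> A
Bits 010 -> G
Bits 101 -> A
Bits 011 -> D


Decoded message: ADAGAD


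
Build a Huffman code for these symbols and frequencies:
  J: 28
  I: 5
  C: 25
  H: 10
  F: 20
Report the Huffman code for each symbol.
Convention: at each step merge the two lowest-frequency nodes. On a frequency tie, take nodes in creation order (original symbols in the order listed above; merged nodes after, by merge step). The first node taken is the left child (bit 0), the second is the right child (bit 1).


Huffman tree construction:
Step 1: Merge I(5) + H(10) = 15
Step 2: Merge (I+H)(15) + F(20) = 35
Step 3: Merge C(25) + J(28) = 53
Step 4: Merge ((I+H)+F)(35) + (C+J)(53) = 88
Read each symbol's code off the tree from the root (left child = 0, right child = 1).

Codes:
  J: 11 (length 2)
  I: 000 (length 3)
  C: 10 (length 2)
  H: 001 (length 3)
  F: 01 (length 2)
Average code length: 191/88 = 2.1705 bits/symbol


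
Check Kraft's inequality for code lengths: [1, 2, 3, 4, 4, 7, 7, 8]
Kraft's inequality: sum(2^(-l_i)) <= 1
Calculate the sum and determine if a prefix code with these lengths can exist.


Sum = 2^(-1) + 2^(-2) + 2^(-3) + 2^(-4) + 2^(-4) + 2^(-7) + 2^(-7) + 2^(-8)
    = 0.5 + 0.25 + 0.125 + 0.0625 + 0.0625 + 0.0078125 + 0.0078125 + 0.00390625
    = 261/256 = 1.01953125
Since 1.01953125 > 1, Kraft's inequality is NOT satisfied.
A prefix code with these lengths CANNOT exist.

Kraft sum = 1.01953125. Not satisfied.


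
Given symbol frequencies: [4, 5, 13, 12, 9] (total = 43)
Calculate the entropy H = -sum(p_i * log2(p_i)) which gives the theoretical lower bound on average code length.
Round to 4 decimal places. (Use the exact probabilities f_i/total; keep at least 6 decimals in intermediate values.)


Per-symbol terms -p_i * log2(p_i) with p_i = f_i/43:
  p = 4/43 = 0.093023: log2(p) = -3.426265, -p*log2(p) = 0.318722
  p = 5/43 = 0.116279: log2(p) = -3.104337, -p*log2(p) = 0.360969
  p = 13/43 = 0.302326: log2(p) = -1.725825, -p*log2(p) = 0.521761
  p = 12/43 = 0.279070: log2(p) = -1.841302, -p*log2(p) = 0.513852
  p = 9/43 = 0.209302: log2(p) = -2.256340, -p*log2(p) = 0.472257
H = 0.318722 + 0.360969 + 0.521761 + 0.513852 + 0.472257 = 2.187561

H = 2.1876 bits/symbol


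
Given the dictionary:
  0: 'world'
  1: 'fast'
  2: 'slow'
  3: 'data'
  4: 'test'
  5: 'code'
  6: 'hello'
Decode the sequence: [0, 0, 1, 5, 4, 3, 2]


Look up each index in the dictionary:
  0 -> 'world'
  0 -> 'world'
  1 -> 'fast'
  5 -> 'code'
  4 -> 'test'
  3 -> 'data'
  2 -> 'slow'

Decoded: "world world fast code test data slow"


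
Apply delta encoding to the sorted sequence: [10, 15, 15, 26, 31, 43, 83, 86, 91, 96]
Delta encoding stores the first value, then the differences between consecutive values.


First value: 10
Deltas:
  15 - 10 = 5
  15 - 15 = 0
  26 - 15 = 11
  31 - 26 = 5
  43 - 31 = 12
  83 - 43 = 40
  86 - 83 = 3
  91 - 86 = 5
  96 - 91 = 5


Delta encoded: [10, 5, 0, 11, 5, 12, 40, 3, 5, 5]


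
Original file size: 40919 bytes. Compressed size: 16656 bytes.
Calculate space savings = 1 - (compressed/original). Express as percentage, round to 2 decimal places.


ratio = compressed/original = 16656/40919 = 0.407048
savings = 1 - ratio = 1 - 0.407048 = 0.592952
as a percentage: 0.592952 * 100 = 59.3%

Space savings = 1 - 16656/40919 = 59.3%


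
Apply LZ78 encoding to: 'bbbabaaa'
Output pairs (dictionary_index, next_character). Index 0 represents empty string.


LZ78 encoding steps:
Dictionary: {0: ''}
Step 1: w='' (idx 0), next='b' -> output (0, 'b'), add 'b' as idx 1
Step 2: w='b' (idx 1), next='b' -> output (1, 'b'), add 'bb' as idx 2
Step 3: w='' (idx 0), next='a' -> output (0, 'a'), add 'a' as idx 3
Step 4: w='b' (idx 1), next='a' -> output (1, 'a'), add 'ba' as idx 4
Step 5: w='a' (idx 3), next='a' -> output (3, 'a'), add 'aa' as idx 5


Encoded: [(0, 'b'), (1, 'b'), (0, 'a'), (1, 'a'), (3, 'a')]


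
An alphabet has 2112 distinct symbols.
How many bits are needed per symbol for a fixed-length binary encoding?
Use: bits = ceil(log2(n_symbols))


log2(2112) = 11.0444
Bracket: 2^11 = 2048 < 2112 <= 2^12 = 4096
So ceil(log2(2112)) = 12

bits = ceil(log2(2112)) = ceil(11.0444) = 12 bits


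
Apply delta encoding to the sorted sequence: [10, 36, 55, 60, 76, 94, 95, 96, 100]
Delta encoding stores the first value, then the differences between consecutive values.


First value: 10
Deltas:
  36 - 10 = 26
  55 - 36 = 19
  60 - 55 = 5
  76 - 60 = 16
  94 - 76 = 18
  95 - 94 = 1
  96 - 95 = 1
  100 - 96 = 4


Delta encoded: [10, 26, 19, 5, 16, 18, 1, 1, 4]


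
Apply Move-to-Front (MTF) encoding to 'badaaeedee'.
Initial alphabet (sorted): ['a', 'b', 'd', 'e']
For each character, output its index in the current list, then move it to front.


MTF encoding:
'b': index 1 in ['a', 'b', 'd', 'e'] -> ['b', 'a', 'd', 'e']
'a': index 1 in ['b', 'a', 'd', 'e'] -> ['a', 'b', 'd', 'e']
'd': index 2 in ['a', 'b', 'd', 'e'] -> ['d', 'a', 'b', 'e']
'a': index 1 in ['d', 'a', 'b', 'e'] -> ['a', 'd', 'b', 'e']
'a': index 0 in ['a', 'd', 'b', 'e'] -> ['a', 'd', 'b', 'e']
'e': index 3 in ['a', 'd', 'b', 'e'] -> ['e', 'a', 'd', 'b']
'e': index 0 in ['e', 'a', 'd', 'b'] -> ['e', 'a', 'd', 'b']
'd': index 2 in ['e', 'a', 'd', 'b'] -> ['d', 'e', 'a', 'b']
'e': index 1 in ['d', 'e', 'a', 'b'] -> ['e', 'd', 'a', 'b']
'e': index 0 in ['e', 'd', 'a', 'b'] -> ['e', 'd', 'a', 'b']


Output: [1, 1, 2, 1, 0, 3, 0, 2, 1, 0]


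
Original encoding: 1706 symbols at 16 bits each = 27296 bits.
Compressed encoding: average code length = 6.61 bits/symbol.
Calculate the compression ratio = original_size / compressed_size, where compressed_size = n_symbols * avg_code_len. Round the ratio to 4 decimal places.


original_size = n_symbols * orig_bits = 1706 * 16 = 27296 bits
compressed_size = n_symbols * avg_code_len = 1706 * 6.61 = 11276.66 bits
ratio = original_size / compressed_size = 27296 / 11276.66 = 2.4206

Compression ratio = 2.4206


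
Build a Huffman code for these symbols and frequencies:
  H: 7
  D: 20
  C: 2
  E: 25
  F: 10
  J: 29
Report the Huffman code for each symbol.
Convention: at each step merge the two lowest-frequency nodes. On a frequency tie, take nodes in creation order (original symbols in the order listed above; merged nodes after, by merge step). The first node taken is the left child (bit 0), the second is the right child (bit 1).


Huffman tree construction:
Step 1: Merge C(2) + H(7) = 9
Step 2: Merge (C+H)(9) + F(10) = 19
Step 3: Merge ((C+H)+F)(19) + D(20) = 39
Step 4: Merge E(25) + J(29) = 54
Step 5: Merge (((C+H)+F)+D)(39) + (E+J)(54) = 93
Read each symbol's code off the tree from the root (left child = 0, right child = 1).

Codes:
  H: 0001 (length 4)
  D: 01 (length 2)
  C: 0000 (length 4)
  E: 10 (length 2)
  F: 001 (length 3)
  J: 11 (length 2)
Average code length: 214/93 = 2.3011 bits/symbol


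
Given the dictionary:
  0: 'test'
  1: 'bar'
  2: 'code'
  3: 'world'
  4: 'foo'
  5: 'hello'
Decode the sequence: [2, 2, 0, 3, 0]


Look up each index in the dictionary:
  2 -> 'code'
  2 -> 'code'
  0 -> 'test'
  3 -> 'world'
  0 -> 'test'

Decoded: "code code test world test"


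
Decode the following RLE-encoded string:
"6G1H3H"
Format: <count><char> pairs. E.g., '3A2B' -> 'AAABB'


Expanding each <count><char> pair:
  6G -> 'GGGGGG'
  1H -> 'H'
  3H -> 'HHH'

Decoded = GGGGGGHHHH


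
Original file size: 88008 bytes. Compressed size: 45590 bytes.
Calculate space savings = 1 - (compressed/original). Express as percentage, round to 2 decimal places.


ratio = compressed/original = 45590/88008 = 0.518021
savings = 1 - ratio = 1 - 0.518021 = 0.481979
as a percentage: 0.481979 * 100 = 48.2%

Space savings = 1 - 45590/88008 = 48.2%


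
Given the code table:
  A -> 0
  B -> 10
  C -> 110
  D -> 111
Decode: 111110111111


Decoding:
111 -> D
110 -> C
111 -> D
111 -> D


Result: DCDD


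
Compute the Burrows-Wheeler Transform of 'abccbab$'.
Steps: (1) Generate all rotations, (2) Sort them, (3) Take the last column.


Rotations (sorted):
  0: $abccbab -> last char: b
  1: ab$abccb -> last char: b
  2: abccbab$ -> last char: $
  3: b$abccba -> last char: a
  4: bab$abcc -> last char: c
  5: bccbab$a -> last char: a
  6: cbab$abc -> last char: c
  7: ccbab$ab -> last char: b


BWT = bb$acacb


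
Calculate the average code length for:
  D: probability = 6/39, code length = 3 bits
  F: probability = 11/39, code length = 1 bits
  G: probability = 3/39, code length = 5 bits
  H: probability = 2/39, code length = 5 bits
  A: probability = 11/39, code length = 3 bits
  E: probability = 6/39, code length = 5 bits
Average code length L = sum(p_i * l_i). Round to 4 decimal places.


Weighted contributions p_i * l_i:
  D: (6/39) * 3 = 18/39
  F: (11/39) * 1 = 11/39
  G: (3/39) * 5 = 15/39
  H: (2/39) * 5 = 10/39
  A: (11/39) * 3 = 33/39
  E: (6/39) * 5 = 30/39
Sum = (18 + 11 + 15 + 10 + 33 + 30)/39 = 117/39

L = 117/39 = 3.0000 bits/symbol


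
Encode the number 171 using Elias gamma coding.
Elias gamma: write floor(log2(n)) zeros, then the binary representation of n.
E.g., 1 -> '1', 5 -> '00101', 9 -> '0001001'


num_bits = floor(log2(171)) + 1 = 8
leading_zeros = num_bits - 1 = 7
binary(171) = 10101011

Elias gamma(171) = '0000000' + '10101011' = 000000010101011 (15 bits)


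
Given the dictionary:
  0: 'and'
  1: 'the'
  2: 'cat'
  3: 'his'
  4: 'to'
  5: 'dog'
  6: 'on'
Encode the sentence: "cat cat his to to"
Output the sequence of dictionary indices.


Look up each word in the dictionary:
  'cat' -> 2
  'cat' -> 2
  'his' -> 3
  'to' -> 4
  'to' -> 4

Encoded: [2, 2, 3, 4, 4]


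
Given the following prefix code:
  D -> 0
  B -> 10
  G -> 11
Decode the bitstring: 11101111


Decoding step by step:
Bits 11 -> G
Bits 10 -> B
Bits 11 -> G
Bits 11 -> G


Decoded message: GBGG


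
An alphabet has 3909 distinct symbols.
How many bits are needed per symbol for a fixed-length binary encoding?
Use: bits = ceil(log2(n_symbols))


log2(3909) = 11.9326
Bracket: 2^11 = 2048 < 3909 <= 2^12 = 4096
So ceil(log2(3909)) = 12

bits = ceil(log2(3909)) = ceil(11.9326) = 12 bits


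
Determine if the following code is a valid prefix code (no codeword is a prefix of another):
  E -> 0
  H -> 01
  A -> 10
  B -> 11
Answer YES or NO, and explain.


Checking each pair (does one codeword prefix another?):
  E='0' vs H='01': prefix -- VIOLATION

NO -- this is NOT a valid prefix code. E (0) is a prefix of H (01).


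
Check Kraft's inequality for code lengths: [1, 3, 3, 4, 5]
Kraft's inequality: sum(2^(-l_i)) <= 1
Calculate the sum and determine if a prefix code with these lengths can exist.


Sum = 2^(-1) + 2^(-3) + 2^(-3) + 2^(-4) + 2^(-5)
    = 0.5 + 0.125 + 0.125 + 0.0625 + 0.03125
    = 27/32 = 0.84375
Since 0.84375 <= 1, Kraft's inequality IS satisfied.
A prefix code with these lengths CAN exist.

Kraft sum = 0.84375. Satisfied.


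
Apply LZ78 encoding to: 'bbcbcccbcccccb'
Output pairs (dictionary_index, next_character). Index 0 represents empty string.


LZ78 encoding steps:
Dictionary: {0: ''}
Step 1: w='' (idx 0), next='b' -> output (0, 'b'), add 'b' as idx 1
Step 2: w='b' (idx 1), next='c' -> output (1, 'c'), add 'bc' as idx 2
Step 3: w='bc' (idx 2), next='c' -> output (2, 'c'), add 'bcc' as idx 3
Step 4: w='' (idx 0), next='c' -> output (0, 'c'), add 'c' as idx 4
Step 5: w='bcc' (idx 3), next='c' -> output (3, 'c'), add 'bccc' as idx 5
Step 6: w='c' (idx 4), next='c' -> output (4, 'c'), add 'cc' as idx 6
Step 7: w='b' (idx 1), end of input -> output (1, '')


Encoded: [(0, 'b'), (1, 'c'), (2, 'c'), (0, 'c'), (3, 'c'), (4, 'c'), (1, '')]


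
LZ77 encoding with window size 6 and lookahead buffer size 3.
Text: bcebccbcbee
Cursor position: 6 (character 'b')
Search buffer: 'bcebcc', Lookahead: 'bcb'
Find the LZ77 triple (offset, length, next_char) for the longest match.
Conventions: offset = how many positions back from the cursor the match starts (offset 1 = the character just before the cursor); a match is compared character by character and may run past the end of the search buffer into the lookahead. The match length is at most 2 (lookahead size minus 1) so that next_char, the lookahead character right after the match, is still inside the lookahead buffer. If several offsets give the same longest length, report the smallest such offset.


Try each offset into the search buffer:
  offset=1 (pos 5, char 'c'): match length 0
  offset=2 (pos 4, char 'c'): match length 0
  offset=3 (pos 3, char 'b'): match length 2
  offset=4 (pos 2, char 'e'): match length 0
  offset=5 (pos 1, char 'c'): match length 0
  offset=6 (pos 0, char 'b'): match length 2
Longest match has length 2, found at offsets 3, 6; take the smallest, offset 3.
next_char = character at position 6 + 2 = 8 -> 'b'

Best match: offset=3, length=2 (matching 'bc' starting at position 3)
LZ77 triple: (3, 2, 'b')


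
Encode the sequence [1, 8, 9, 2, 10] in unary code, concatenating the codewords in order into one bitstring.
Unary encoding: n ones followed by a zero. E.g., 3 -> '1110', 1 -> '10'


Encode each number as n ones followed by a terminating 0:
  1 -> 10 (2 bits)
  8 -> 111111110 (9 bits)
  9 -> 1111111110 (10 bits)
  2 -> 110 (3 bits)
  10 -> 11111111110 (11 bits)
Total length = 2 + 9 + 10 + 3 + 11 = 35 bits.

Unary([1, 8, 9, 2, 10]) = 10111111110111111111011011111111110 (35 bits)


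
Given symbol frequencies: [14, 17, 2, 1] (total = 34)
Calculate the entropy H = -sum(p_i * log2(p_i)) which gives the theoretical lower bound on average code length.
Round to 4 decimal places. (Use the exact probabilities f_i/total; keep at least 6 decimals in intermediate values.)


Per-symbol terms -p_i * log2(p_i) with p_i = f_i/34:
  p = 14/34 = 0.411765: log2(p) = -1.280108, -p*log2(p) = 0.527103
  p = 17/34 = 0.500000: log2(p) = -1.000000, -p*log2(p) = 0.500000
  p = 2/34 = 0.058824: log2(p) = -4.087463, -p*log2(p) = 0.240439
  p = 1/34 = 0.029412: log2(p) = -5.087463, -p*log2(p) = 0.149631
H = 0.527103 + 0.500000 + 0.240439 + 0.149631 = 1.417173

H = 1.4172 bits/symbol


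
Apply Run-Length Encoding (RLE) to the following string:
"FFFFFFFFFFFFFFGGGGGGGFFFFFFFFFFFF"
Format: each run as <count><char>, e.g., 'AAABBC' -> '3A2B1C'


Scanning runs left to right:
  i=0: run of 'F' x 14 -> '14F'
  i=14: run of 'G' x 7 -> '7G'
  i=21: run of 'F' x 12 -> '12F'

RLE = 14F7G12F


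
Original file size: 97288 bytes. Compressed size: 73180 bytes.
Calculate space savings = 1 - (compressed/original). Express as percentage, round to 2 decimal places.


ratio = compressed/original = 73180/97288 = 0.7522
savings = 1 - ratio = 1 - 0.7522 = 0.2478
as a percentage: 0.2478 * 100 = 24.78%

Space savings = 1 - 73180/97288 = 24.78%


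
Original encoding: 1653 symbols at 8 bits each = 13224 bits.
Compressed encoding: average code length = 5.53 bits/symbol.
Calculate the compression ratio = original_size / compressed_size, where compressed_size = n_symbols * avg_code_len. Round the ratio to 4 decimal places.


original_size = n_symbols * orig_bits = 1653 * 8 = 13224 bits
compressed_size = n_symbols * avg_code_len = 1653 * 5.53 = 9141.09 bits
ratio = original_size / compressed_size = 13224 / 9141.09 = 1.4467

Compression ratio = 1.4467
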